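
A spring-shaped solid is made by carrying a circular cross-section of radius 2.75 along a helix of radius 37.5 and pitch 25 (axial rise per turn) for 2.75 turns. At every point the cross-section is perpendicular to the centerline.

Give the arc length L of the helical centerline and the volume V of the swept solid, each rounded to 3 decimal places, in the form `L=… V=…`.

2πR = 2π·37.5 = 235.619449
per-turn = √(235.619449² + 25²) = √(55516.5248 + 625) = √56141.5248 = 236.942028
L = 2.75 × 236.942028 = 651.590578
V = π·2.75² × L = 23.758294 × 651.590578 = 15480.680802

L=651.591 V=15480.681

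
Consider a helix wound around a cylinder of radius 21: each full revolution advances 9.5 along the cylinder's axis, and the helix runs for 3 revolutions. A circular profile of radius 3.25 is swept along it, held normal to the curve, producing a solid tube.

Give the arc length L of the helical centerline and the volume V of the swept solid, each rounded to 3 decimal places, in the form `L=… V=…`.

L=396.865 V=13169.211

2πR = 2π·21 = 131.946891
per-turn = √(131.946891² + 9.5²) = √(17409.9822 + 90.25) = √17500.2322 = 132.288443
L = 3 × 132.288443 = 396.865329
V = π·3.25² × L = 33.183072 × 396.865329 = 13169.210951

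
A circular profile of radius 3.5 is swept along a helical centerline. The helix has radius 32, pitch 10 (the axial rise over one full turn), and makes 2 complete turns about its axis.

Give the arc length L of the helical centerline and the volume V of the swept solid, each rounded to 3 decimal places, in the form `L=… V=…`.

2πR = 2π·32 = 201.061930
per-turn = √(201.061930² + 10²) = √(40425.8996 + 100) = √40525.8996 = 201.310456
L = 2 × 201.310456 = 402.620912
V = π·3.5² × L = 38.484510 × 402.620912 = 15494.668504

L=402.621 V=15494.669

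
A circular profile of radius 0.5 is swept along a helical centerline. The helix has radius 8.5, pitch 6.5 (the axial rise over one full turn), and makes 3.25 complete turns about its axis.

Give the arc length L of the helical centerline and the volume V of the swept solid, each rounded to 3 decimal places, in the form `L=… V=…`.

L=174.854 V=137.330

2πR = 2π·8.5 = 53.407075
per-turn = √(53.407075² + 6.5²) = √(2852.3157 + 42.25) = √2894.5657 = 53.801168
L = 3.25 × 53.801168 = 174.853796
V = π·0.5² × L = 0.785398 × 174.853796 = 137.329850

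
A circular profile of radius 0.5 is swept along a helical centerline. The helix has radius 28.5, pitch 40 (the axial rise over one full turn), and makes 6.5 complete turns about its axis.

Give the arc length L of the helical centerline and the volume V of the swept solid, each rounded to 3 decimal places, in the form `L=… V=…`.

L=1192.645 V=936.702

2πR = 2π·28.5 = 179.070781
per-turn = √(179.070781² + 40²) = √(32066.3447 + 1600) = √33666.3447 = 183.483909
L = 6.5 × 183.483909 = 1192.645406
V = π·0.5² × L = 0.785398 × 1192.645406 = 936.701511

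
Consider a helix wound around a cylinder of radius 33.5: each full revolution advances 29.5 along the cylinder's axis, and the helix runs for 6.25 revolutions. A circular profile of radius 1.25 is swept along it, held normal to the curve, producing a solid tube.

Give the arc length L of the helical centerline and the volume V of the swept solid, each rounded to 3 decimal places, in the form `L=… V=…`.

L=1328.399 V=6520.765

2πR = 2π·33.5 = 210.486708
per-turn = √(210.486708² + 29.5²) = √(44304.6542 + 870.25) = √45174.9042 = 212.543888
L = 6.25 × 212.543888 = 1328.399298
V = π·1.25² × L = 4.908739 × 1328.399298 = 6520.764803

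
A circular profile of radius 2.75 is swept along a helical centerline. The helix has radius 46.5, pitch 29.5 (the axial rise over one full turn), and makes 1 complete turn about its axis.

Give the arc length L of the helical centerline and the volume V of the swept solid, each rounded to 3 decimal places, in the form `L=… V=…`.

L=293.654 V=6976.710

2πR = 2π·46.5 = 292.168117
per-turn = √(292.168117² + 29.5²) = √(85362.2085 + 870.25) = √86232.4585 = 293.653637
L = 1 × 293.653637 = 293.653637
V = π·2.75² × L = 23.758294 × 293.653637 = 6976.709570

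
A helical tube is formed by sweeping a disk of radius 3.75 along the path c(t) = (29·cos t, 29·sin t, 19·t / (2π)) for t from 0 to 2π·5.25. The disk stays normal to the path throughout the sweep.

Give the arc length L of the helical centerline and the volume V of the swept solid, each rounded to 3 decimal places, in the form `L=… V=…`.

2πR = 2π·29 = 182.212374
per-turn = √(182.212374² + 19²) = √(33201.3492 + 361) = √33562.3492 = 183.200298
L = 5.25 × 183.200298 = 961.801565
V = π·3.75² × L = 44.178647 × 961.801565 = 42491.091516

L=961.802 V=42491.092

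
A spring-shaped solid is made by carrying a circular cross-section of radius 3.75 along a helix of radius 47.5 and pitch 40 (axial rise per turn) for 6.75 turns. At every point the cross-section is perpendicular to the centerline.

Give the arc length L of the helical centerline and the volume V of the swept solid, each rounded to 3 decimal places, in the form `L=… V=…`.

2πR = 2π·47.5 = 298.451302
per-turn = √(298.451302² + 40²) = √(89073.1797 + 1600) = √90673.1797 = 301.119876
L = 6.75 × 301.119876 = 2032.559163
V = π·3.75² × L = 44.178647 × 2032.559163 = 89795.713140

L=2032.559 V=89795.713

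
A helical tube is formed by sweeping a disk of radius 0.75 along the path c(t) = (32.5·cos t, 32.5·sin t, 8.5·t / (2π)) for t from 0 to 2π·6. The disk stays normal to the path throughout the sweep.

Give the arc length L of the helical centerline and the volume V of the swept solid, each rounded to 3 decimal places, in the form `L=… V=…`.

2πR = 2π·32.5 = 204.203522
per-turn = √(204.203522² + 8.5²) = √(41699.0786 + 72.25) = √41771.3286 = 204.380353
L = 6 × 204.380353 = 1226.282117
V = π·0.75² × L = 1.767146 × 1226.282117 = 2167.019375

L=1226.282 V=2167.019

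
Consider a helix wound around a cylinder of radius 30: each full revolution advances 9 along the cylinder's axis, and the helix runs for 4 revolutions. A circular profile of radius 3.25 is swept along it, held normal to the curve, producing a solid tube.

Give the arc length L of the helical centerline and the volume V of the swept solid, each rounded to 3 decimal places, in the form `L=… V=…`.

2πR = 2π·30 = 188.495559
per-turn = √(188.495559² + 9²) = √(35530.5758 + 81) = √35611.5758 = 188.710296
L = 4 × 188.710296 = 754.841184
V = π·3.25² × L = 33.183072 × 754.841184 = 25047.949672

L=754.841 V=25047.950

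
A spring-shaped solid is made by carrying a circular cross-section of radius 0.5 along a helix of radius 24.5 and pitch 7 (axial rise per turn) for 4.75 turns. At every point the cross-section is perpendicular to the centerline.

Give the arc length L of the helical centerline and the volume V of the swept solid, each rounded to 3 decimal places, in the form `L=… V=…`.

2πR = 2π·24.5 = 153.938040
per-turn = √(153.938040² + 7²) = √(23696.9202 + 49) = √23745.9202 = 154.097113
L = 4.75 × 154.097113 = 731.961286
V = π·0.5² × L = 0.785398 × 731.961286 = 574.881049

L=731.961 V=574.881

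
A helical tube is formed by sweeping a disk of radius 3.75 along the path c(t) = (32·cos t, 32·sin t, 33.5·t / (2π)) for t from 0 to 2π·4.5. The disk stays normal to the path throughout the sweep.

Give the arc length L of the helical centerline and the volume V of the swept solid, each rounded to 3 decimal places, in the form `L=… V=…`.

2πR = 2π·32 = 201.061930
per-turn = √(201.061930² + 33.5²) = √(40425.8996 + 1122.25) = √41548.1496 = 203.833632
L = 4.5 × 203.833632 = 917.251345
V = π·3.75² × L = 44.178647 × 917.251345 = 40522.923099

L=917.251 V=40522.923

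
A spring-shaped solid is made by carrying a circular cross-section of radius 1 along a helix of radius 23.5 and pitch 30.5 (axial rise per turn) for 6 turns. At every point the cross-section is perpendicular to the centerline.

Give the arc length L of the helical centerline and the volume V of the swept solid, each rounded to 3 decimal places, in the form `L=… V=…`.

L=904.632 V=2841.986

2πR = 2π·23.5 = 147.654855
per-turn = √(147.654855² + 30.5²) = √(21801.9561 + 930.25) = √22732.2061 = 150.772034
L = 6 × 150.772034 = 904.632202
V = π·1² × L = 3.141593 × 904.632202 = 2841.985879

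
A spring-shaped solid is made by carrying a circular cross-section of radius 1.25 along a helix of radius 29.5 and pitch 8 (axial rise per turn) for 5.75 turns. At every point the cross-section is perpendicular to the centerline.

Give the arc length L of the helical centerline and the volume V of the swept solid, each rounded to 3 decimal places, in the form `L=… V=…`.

L=1066.778 V=5236.532

2πR = 2π·29.5 = 185.353967
per-turn = √(185.353967² + 8²) = √(34356.0929 + 64) = √34420.0929 = 185.526529
L = 5.75 × 185.526529 = 1066.777541
V = π·1.25² × L = 4.908739 × 1066.777541 = 5236.532010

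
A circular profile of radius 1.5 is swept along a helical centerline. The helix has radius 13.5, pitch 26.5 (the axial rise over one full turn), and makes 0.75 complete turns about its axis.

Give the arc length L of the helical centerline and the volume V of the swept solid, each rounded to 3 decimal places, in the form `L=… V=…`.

2πR = 2π·13.5 = 84.823002
per-turn = √(84.823002² + 26.5²) = √(7194.9416 + 702.25) = √7897.1916 = 88.866144
L = 0.75 × 88.866144 = 66.649608
V = π·1.5² × L = 7.068583 × 66.649608 = 471.118319

L=66.650 V=471.118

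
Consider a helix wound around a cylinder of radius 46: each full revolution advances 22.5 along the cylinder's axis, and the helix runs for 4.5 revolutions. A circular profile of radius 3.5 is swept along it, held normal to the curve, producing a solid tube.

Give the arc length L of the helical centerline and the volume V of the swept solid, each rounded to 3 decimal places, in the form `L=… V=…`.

L=1304.554 V=50205.138

2πR = 2π·46 = 289.026524
per-turn = √(289.026524² + 22.5²) = √(83536.3317 + 506.25) = √84042.5817 = 289.900986
L = 4.5 × 289.900986 = 1304.554437
V = π·3.5² × L = 38.484510 × 1304.554437 = 50205.138275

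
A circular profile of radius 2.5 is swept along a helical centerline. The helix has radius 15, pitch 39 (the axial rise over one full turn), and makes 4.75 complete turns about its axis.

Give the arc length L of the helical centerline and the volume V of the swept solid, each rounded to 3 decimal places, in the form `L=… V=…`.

L=484.492 V=9512.972

2πR = 2π·15 = 94.247780
per-turn = √(94.247780² + 39²) = √(8882.6440 + 1521) = √10403.6440 = 101.998255
L = 4.75 × 101.998255 = 484.491710
V = π·2.5² × L = 19.634954 × 484.491710 = 9512.972477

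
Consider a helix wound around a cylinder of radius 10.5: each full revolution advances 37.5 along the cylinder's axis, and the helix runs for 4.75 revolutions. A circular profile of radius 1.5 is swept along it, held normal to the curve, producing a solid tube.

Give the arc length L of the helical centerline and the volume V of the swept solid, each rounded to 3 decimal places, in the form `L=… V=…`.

2πR = 2π·10.5 = 65.973446
per-turn = √(65.973446² + 37.5²) = √(4352.4955 + 1406.25) = √5758.7455 = 75.886399
L = 4.75 × 75.886399 = 360.460395
V = π·1.5² × L = 7.068583 × 360.460395 = 2547.944389

L=360.460 V=2547.944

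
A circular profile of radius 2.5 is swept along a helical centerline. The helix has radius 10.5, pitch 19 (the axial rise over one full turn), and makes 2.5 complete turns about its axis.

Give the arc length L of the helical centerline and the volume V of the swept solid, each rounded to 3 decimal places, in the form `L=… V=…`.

2πR = 2π·10.5 = 65.973446
per-turn = √(65.973446² + 19²) = √(4352.4955 + 361) = √4713.4955 = 68.654902
L = 2.5 × 68.654902 = 171.637254
V = π·2.5² × L = 19.634954 × 171.637254 = 3370.089611

L=171.637 V=3370.090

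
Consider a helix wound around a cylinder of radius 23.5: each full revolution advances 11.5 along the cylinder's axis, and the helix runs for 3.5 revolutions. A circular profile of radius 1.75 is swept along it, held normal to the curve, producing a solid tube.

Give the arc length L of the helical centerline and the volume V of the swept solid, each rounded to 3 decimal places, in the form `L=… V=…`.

2πR = 2π·23.5 = 147.654855
per-turn = √(147.654855² + 11.5²) = √(21801.9561 + 132.25) = √21934.2061 = 148.102013
L = 3.5 × 148.102013 = 518.357044
V = π·1.75² × L = 9.621128 × 518.357044 = 4987.179211

L=518.357 V=4987.179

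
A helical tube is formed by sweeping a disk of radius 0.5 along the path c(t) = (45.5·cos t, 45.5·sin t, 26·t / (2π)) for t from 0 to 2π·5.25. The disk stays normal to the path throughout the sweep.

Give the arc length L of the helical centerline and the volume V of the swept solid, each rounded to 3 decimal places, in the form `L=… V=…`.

L=1507.090 V=1183.666

2πR = 2π·45.5 = 285.884931
per-turn = √(285.884931² + 26²) = √(81730.1940 + 676) = √82406.1940 = 287.064791
L = 5.25 × 287.064791 = 1507.090151
V = π·0.5² × L = 0.785398 × 1507.090151 = 1183.665837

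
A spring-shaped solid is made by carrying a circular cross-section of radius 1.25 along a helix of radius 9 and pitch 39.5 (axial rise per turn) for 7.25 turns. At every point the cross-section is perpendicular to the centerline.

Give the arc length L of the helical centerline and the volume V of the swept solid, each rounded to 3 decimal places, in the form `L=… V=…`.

L=500.092 V=2454.823

2πR = 2π·9 = 56.548668
per-turn = √(56.548668² + 39.5²) = √(3197.7518 + 1560.25) = √4758.0018 = 68.978271
L = 7.25 × 68.978271 = 500.092462
V = π·1.25² × L = 4.908739 × 500.092462 = 2454.823134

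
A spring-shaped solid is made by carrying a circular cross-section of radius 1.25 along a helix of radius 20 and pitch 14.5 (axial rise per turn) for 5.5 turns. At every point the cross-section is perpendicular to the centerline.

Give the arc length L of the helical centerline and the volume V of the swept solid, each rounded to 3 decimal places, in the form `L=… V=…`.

L=695.736 V=3415.187

2πR = 2π·20 = 125.663706
per-turn = √(125.663706² + 14.5²) = √(15791.3670 + 210.25) = √16001.6170 = 126.497498
L = 5.5 × 126.497498 = 695.736240
V = π·1.25² × L = 4.908739 × 695.736240 = 3415.187281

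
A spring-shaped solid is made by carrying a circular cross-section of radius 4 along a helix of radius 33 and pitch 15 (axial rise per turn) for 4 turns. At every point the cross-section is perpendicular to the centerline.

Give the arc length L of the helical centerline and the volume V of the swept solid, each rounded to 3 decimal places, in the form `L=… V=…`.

L=831.548 V=41798.158

2πR = 2π·33 = 207.345115
per-turn = √(207.345115² + 15²) = √(42991.9968 + 225) = √43216.9968 = 207.886981
L = 4 × 207.886981 = 831.547923
V = π·4² × L = 50.265482 × 831.547923 = 41798.157539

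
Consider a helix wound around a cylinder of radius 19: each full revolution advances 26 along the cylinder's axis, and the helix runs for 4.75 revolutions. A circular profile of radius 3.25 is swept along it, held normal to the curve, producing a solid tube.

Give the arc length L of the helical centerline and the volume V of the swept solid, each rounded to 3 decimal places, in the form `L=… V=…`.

L=580.350 V=19257.805

2πR = 2π·19 = 119.380521
per-turn = √(119.380521² + 26²) = √(14251.7088 + 676) = √14927.7088 = 122.179003
L = 4.75 × 122.179003 = 580.350264
V = π·3.25² × L = 33.183072 × 580.350264 = 19257.804826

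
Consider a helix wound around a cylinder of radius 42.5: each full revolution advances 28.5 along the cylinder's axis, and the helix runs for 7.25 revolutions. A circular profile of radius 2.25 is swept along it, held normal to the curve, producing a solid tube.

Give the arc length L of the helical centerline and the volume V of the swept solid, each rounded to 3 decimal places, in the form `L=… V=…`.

2πR = 2π·42.5 = 267.035376
per-turn = √(267.035376² + 28.5²) = √(71307.8918 + 812.25) = √72120.1418 = 268.551935
L = 7.25 × 268.551935 = 1947.001529
V = π·2.25² × L = 15.904313 × 1947.001529 = 30965.721354

L=1947.002 V=30965.721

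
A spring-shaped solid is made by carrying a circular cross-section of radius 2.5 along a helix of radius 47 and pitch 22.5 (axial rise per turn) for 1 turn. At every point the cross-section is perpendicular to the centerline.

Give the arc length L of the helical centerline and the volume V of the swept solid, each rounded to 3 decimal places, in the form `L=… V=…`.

2πR = 2π·47 = 295.309709
per-turn = √(295.309709² + 22.5²) = √(87207.8245 + 506.25) = √87714.0745 = 296.165620
L = 1 × 296.165620 = 296.165620
V = π·2.5² × L = 19.634954 × 296.165620 = 5815.198351

L=296.166 V=5815.198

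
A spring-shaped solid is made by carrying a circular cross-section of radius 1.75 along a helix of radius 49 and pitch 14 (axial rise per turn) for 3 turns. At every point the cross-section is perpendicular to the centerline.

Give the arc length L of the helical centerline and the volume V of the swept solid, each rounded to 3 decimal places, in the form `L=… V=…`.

2πR = 2π·49 = 307.876080
per-turn = √(307.876080² + 14²) = √(94787.6807 + 196) = √94983.6807 = 308.194226
L = 3 × 308.194226 = 924.582677
V = π·1.75² × L = 9.621128 × 924.582677 = 8895.527818

L=924.583 V=8895.528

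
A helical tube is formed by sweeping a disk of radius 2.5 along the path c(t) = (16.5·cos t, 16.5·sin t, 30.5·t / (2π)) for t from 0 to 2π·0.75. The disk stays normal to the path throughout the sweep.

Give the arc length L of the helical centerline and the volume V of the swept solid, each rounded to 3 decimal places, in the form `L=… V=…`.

2πR = 2π·16.5 = 103.672558
per-turn = √(103.672558² + 30.5²) = √(10747.9992 + 930.25) = √11678.2492 = 108.065948
L = 0.75 × 108.065948 = 81.049461
V = π·2.5² × L = 19.634954 × 81.049461 = 1591.402450

L=81.049 V=1591.402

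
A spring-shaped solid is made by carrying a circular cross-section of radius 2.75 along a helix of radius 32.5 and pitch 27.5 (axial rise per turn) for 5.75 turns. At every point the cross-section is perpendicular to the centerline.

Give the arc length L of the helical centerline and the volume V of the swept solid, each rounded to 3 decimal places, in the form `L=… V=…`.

L=1184.770 V=28148.108

2πR = 2π·32.5 = 204.203522
per-turn = √(204.203522² + 27.5²) = √(41699.0786 + 756.25) = √42455.3286 = 206.046909
L = 5.75 × 206.046909 = 1184.769725
V = π·2.75² × L = 23.758294 × 1184.769725 = 28148.107977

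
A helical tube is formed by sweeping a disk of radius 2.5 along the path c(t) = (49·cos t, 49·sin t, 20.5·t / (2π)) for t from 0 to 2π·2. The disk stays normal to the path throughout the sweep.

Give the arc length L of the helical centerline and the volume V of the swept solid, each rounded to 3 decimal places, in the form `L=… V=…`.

L=617.116 V=12117.037

2πR = 2π·49 = 307.876080
per-turn = √(307.876080² + 20.5²) = √(94787.6807 + 420.25) = √95207.9307 = 308.557824
L = 2 × 308.557824 = 617.115648
V = π·2.5² × L = 19.634954 × 617.115648 = 12117.037408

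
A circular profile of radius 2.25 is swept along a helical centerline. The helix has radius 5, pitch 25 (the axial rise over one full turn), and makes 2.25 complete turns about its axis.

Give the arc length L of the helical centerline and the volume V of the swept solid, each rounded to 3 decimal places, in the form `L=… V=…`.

2πR = 2π·5 = 31.415927
per-turn = √(31.415927² + 25²) = √(986.9604 + 625) = √1611.9604 = 40.149227
L = 2.25 × 40.149227 = 90.335761
V = π·2.25² × L = 15.904313 × 90.335761 = 1436.728202

L=90.336 V=1436.728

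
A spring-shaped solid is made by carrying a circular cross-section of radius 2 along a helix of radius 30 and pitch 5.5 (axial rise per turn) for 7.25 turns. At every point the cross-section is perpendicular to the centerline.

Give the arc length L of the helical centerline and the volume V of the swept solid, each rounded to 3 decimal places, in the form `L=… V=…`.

L=1367.174 V=17180.421

2πR = 2π·30 = 188.495559
per-turn = √(188.495559² + 5.5²) = √(35530.5758 + 30.25) = √35560.8258 = 188.575783
L = 7.25 × 188.575783 = 1367.174425
V = π·2² × L = 12.566371 × 1367.174425 = 17180.420519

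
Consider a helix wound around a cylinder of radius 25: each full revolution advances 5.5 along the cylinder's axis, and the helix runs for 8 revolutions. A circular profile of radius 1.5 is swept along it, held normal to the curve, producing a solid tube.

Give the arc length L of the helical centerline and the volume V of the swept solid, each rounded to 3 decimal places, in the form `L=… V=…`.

L=1257.407 V=8888.087

2πR = 2π·25 = 157.079633
per-turn = √(157.079633² + 5.5²) = √(24674.0110 + 30.25) = √24704.2610 = 157.175892
L = 8 × 157.175892 = 1257.407135
V = π·1.5² × L = 7.068583 × 1257.407135 = 8888.087293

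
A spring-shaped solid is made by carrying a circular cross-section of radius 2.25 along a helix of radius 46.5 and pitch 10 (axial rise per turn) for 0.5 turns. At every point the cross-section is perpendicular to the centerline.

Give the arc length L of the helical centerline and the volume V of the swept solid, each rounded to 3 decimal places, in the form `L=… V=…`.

2πR = 2π·46.5 = 292.168117
per-turn = √(292.168117² + 10²) = √(85362.2085 + 100) = √85462.2085 = 292.339201
L = 0.5 × 292.339201 = 146.169601
V = π·2.25² × L = 15.904313 × 146.169601 = 2324.727050

L=146.170 V=2324.727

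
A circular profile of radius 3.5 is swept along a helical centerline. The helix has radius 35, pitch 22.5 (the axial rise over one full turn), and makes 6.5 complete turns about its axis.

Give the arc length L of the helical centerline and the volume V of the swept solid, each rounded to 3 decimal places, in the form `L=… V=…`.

2πR = 2π·35 = 219.911486
per-turn = √(219.911486² + 22.5²) = √(48361.0616 + 506.25) = √48867.3116 = 221.059520
L = 6.5 × 221.059520 = 1436.886883
V = π·3.5² × L = 38.484510 × 1436.886883 = 55297.887615

L=1436.887 V=55297.888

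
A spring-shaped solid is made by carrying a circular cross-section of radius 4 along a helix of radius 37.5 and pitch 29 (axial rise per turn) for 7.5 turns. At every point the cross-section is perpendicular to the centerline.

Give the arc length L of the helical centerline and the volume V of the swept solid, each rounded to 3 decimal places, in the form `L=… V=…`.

2πR = 2π·37.5 = 235.619449
per-turn = √(235.619449² + 29²) = √(55516.5248 + 841) = √56357.5248 = 237.397398
L = 7.5 × 237.397398 = 1780.480488
V = π·4² × L = 50.265482 × 1780.480488 = 89496.710727

L=1780.480 V=89496.711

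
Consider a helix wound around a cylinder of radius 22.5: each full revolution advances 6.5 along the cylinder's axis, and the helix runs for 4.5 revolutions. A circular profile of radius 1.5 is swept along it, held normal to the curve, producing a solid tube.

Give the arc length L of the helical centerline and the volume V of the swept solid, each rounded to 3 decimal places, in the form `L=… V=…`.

L=636.845 V=4501.589

2πR = 2π·22.5 = 141.371669
per-turn = √(141.371669² + 6.5²) = √(19985.9489 + 42.25) = √20028.1989 = 141.521019
L = 4.5 × 141.521019 = 636.844587
V = π·1.5² × L = 7.068583 × 636.844587 = 4501.589121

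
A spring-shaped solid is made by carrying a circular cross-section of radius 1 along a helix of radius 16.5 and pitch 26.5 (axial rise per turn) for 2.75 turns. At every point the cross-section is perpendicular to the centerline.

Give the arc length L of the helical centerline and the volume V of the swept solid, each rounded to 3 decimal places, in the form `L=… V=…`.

2πR = 2π·16.5 = 103.672558
per-turn = √(103.672558² + 26.5²) = √(10747.9992 + 702.25) = √11450.2492 = 107.005837
L = 2.75 × 107.005837 = 294.266052
V = π·1² × L = 3.141593 × 294.266052 = 924.464068

L=294.266 V=924.464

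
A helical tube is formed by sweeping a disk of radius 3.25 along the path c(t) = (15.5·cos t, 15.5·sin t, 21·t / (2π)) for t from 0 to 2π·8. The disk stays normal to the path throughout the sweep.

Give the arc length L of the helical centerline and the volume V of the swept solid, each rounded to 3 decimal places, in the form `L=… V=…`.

2πR = 2π·15.5 = 97.389372
per-turn = √(97.389372² + 21²) = √(9484.6898 + 441) = √9925.6898 = 99.627756
L = 8 × 99.627756 = 797.022051
V = π·3.25² × L = 33.183072 × 797.022051 = 26447.640411

L=797.022 V=26447.640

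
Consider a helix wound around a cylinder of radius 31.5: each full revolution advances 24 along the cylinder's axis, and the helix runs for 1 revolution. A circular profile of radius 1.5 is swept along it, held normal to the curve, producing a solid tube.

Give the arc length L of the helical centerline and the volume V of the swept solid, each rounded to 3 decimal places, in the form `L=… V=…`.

2πR = 2π·31.5 = 197.920337
per-turn = √(197.920337² + 24²) = √(39172.4599 + 576) = √39748.4599 = 199.370158
L = 1 × 199.370158 = 199.370158
V = π·1.5² × L = 7.068583 × 199.370158 = 1409.264603

L=199.370 V=1409.265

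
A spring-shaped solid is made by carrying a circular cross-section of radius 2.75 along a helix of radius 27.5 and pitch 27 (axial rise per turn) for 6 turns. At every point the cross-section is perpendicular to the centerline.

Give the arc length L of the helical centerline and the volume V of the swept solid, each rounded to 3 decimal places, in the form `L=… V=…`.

L=1049.306 V=24929.730

2πR = 2π·27.5 = 172.787596
per-turn = √(172.787596² + 27²) = √(29855.5533 + 729) = √30584.5533 = 174.884400
L = 6 × 174.884400 = 1049.306399
V = π·2.75² × L = 23.758294 × 1049.306399 = 24929.730391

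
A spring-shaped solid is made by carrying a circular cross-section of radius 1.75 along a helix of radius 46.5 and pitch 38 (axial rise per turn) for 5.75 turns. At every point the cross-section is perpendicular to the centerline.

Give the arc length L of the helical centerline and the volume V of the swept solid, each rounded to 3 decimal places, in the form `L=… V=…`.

L=1694.116 V=16299.310

2πR = 2π·46.5 = 292.168117
per-turn = √(292.168117² + 38²) = √(85362.2085 + 1444) = √86806.2085 = 294.628934
L = 5.75 × 294.628934 = 1694.116368
V = π·1.75² × L = 9.621128 × 1694.116368 = 16299.309576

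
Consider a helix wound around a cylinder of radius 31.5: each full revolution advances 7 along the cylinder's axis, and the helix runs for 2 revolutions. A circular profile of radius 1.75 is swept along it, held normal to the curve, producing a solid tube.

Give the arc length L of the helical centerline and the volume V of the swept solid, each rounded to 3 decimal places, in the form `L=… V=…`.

2πR = 2π·31.5 = 197.920337
per-turn = √(197.920337² + 7²) = √(39172.4599 + 49) = √39221.4599 = 198.044086
L = 2 × 198.044086 = 396.088171
V = π·1.75² × L = 9.621128 × 396.088171 = 3810.814798

L=396.088 V=3810.815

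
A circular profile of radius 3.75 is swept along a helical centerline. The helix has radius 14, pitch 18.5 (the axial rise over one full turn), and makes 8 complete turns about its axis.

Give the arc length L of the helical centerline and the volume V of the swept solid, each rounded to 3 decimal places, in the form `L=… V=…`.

L=719.111 V=31769.370

2πR = 2π·14 = 87.964594
per-turn = √(87.964594² + 18.5²) = √(7737.7699 + 342.25) = √8080.0199 = 89.888931
L = 8 × 89.888931 = 719.111445
V = π·3.75² × L = 44.178647 × 719.111445 = 31769.370463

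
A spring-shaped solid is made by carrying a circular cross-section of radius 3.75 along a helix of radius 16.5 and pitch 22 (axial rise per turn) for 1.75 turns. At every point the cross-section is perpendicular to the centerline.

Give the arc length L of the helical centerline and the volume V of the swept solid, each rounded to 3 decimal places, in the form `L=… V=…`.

2πR = 2π·16.5 = 103.672558
per-turn = √(103.672558² + 22²) = √(10747.9992 + 484) = √11231.9992 = 105.981127
L = 1.75 × 105.981127 = 185.466972
V = π·3.75² × L = 44.178647 × 185.466972 = 8193.679808

L=185.467 V=8193.680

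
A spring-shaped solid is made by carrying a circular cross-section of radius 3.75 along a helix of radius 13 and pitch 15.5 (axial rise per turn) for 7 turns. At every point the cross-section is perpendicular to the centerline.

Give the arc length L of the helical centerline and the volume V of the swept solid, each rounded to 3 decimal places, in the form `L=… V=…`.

2πR = 2π·13 = 81.681409
per-turn = √(81.681409² + 15.5²) = √(6671.8526 + 240.25) = √6912.1026 = 83.139056
L = 7 × 83.139056 = 581.973390
V = π·3.75² × L = 44.178647 × 581.973390 = 25710.796762

L=581.973 V=25710.797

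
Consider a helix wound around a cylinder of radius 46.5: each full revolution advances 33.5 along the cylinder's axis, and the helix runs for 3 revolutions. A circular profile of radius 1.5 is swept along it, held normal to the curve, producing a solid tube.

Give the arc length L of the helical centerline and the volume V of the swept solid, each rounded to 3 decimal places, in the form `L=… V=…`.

L=882.247 V=6236.238

2πR = 2π·46.5 = 292.168117
per-turn = √(292.168117² + 33.5²) = √(85362.2085 + 1122.25) = √86484.4585 = 294.082401
L = 3 × 294.082401 = 882.247202
V = π·1.5² × L = 7.068583 × 882.247202 = 6236.237992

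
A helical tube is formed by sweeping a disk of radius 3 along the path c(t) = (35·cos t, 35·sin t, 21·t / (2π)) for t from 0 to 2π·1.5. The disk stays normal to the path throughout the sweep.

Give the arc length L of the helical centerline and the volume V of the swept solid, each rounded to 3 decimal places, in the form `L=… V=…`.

L=331.368 V=9369.205

2πR = 2π·35 = 219.911486
per-turn = √(219.911486² + 21²) = √(48361.0616 + 441) = √48802.0616 = 220.911886
L = 1.5 × 220.911886 = 331.367830
V = π·3² × L = 28.274334 × 331.367830 = 9369.204653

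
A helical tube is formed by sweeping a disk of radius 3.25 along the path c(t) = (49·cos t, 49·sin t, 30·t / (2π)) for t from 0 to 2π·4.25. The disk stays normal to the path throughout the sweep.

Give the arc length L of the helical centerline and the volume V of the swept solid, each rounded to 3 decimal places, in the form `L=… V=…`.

L=1314.671 V=43624.809

2πR = 2π·49 = 307.876080
per-turn = √(307.876080² + 30²) = √(94787.6807 + 900) = √95687.6807 = 309.334254
L = 4.25 × 309.334254 = 1314.670579
V = π·3.25² × L = 33.183072 × 1314.670579 = 43624.809020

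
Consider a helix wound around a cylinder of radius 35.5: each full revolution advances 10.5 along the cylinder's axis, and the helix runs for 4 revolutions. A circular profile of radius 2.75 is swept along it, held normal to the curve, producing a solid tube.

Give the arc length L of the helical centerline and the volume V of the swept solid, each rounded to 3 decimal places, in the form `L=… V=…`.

2πR = 2π·35.5 = 223.053078
per-turn = √(223.053078² + 10.5²) = √(49752.6758 + 110.25) = √49862.9258 = 223.300080
L = 4 × 223.300080 = 893.200321
V = π·2.75² × L = 23.758294 × 893.200321 = 21220.916211

L=893.200 V=21220.916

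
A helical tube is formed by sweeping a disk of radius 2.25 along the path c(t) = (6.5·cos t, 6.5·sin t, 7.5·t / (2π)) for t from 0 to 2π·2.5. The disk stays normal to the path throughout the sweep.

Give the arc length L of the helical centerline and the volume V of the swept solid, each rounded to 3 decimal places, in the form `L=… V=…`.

L=103.809 V=1651.013

2πR = 2π·6.5 = 40.840704
per-turn = √(40.840704² + 7.5²) = √(1667.9631 + 56.25) = √1724.2131 = 41.523646
L = 2.5 × 41.523646 = 103.809114
V = π·2.25² × L = 15.904313 × 103.809114 = 1651.012621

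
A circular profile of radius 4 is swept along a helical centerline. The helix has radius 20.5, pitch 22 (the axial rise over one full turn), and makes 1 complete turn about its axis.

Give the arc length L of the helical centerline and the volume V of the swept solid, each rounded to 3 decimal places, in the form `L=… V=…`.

L=130.671 V=6568.221

2πR = 2π·20.5 = 128.805299
per-turn = √(128.805299² + 22²) = √(16590.8050 + 484) = √17074.8050 = 130.670597
L = 1 × 130.670597 = 130.670597
V = π·4² × L = 50.265482 × 130.670597 = 6568.220616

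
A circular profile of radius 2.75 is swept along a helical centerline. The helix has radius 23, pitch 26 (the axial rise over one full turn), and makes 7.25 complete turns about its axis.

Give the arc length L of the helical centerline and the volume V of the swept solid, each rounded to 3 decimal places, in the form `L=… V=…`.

2πR = 2π·23 = 144.513262
per-turn = √(144.513262² + 26²) = √(20884.0829 + 676) = √21560.0829 = 146.833521
L = 7.25 × 146.833521 = 1064.543028
V = π·2.75² × L = 23.758294 × 1064.543028 = 25291.726702

L=1064.543 V=25291.727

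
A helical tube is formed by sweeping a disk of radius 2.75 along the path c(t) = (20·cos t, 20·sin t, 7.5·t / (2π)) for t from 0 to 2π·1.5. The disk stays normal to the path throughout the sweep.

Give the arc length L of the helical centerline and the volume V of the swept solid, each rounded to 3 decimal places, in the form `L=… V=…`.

L=188.831 V=4486.302

2πR = 2π·20 = 125.663706
per-turn = √(125.663706² + 7.5²) = √(15791.3670 + 56.25) = √15847.6170 = 125.887319
L = 1.5 × 125.887319 = 188.830978
V = π·2.75² × L = 23.758294 × 188.830978 = 4486.301981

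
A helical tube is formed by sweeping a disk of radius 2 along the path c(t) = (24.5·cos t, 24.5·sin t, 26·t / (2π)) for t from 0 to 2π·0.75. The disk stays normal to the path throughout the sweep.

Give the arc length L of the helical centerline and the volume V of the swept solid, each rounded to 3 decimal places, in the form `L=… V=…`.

L=117.089 V=1471.380

2πR = 2π·24.5 = 153.938040
per-turn = √(153.938040² + 26²) = √(23696.9202 + 676) = √24372.9202 = 156.118289
L = 0.75 × 156.118289 = 117.088717
V = π·2² × L = 12.566371 × 117.088717 = 1471.380210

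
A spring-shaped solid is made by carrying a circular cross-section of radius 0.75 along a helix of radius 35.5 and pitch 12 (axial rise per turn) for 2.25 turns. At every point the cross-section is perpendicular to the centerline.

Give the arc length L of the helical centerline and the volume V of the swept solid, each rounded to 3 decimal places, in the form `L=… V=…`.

L=502.595 V=888.159

2πR = 2π·35.5 = 223.053078
per-turn = √(223.053078² + 12²) = √(49752.6758 + 144) = √49896.6758 = 223.375638
L = 2.25 × 223.375638 = 502.595186
V = π·0.75² × L = 1.767146 × 502.595186 = 888.159006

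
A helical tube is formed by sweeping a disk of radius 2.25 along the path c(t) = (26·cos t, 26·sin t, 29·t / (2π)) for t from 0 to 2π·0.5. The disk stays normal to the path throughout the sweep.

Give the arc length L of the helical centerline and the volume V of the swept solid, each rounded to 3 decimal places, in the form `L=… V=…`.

2πR = 2π·26 = 163.362818
per-turn = √(163.362818² + 29²) = √(26687.4103 + 841) = √27528.4103 = 165.916878
L = 0.5 × 165.916878 = 82.958439
V = π·2.25² × L = 15.904313 × 82.958439 = 1319.396961

L=82.958 V=1319.397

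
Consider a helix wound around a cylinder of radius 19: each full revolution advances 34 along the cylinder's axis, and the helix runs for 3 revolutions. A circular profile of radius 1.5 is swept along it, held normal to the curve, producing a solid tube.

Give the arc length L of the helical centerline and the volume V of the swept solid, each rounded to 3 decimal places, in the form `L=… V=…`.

2πR = 2π·19 = 119.380521
per-turn = √(119.380521² + 34²) = √(14251.7088 + 1156) = √15407.7088 = 124.127792
L = 3 × 124.127792 = 372.383376
V = π·1.5² × L = 7.068583 × 372.383376 = 2632.222977

L=372.383 V=2632.223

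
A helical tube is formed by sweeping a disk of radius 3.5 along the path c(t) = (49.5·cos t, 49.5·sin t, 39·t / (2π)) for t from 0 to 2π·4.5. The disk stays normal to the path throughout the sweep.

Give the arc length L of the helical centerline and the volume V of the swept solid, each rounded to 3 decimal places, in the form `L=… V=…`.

L=1410.540 V=54283.941

2πR = 2π·49.5 = 311.017673
per-turn = √(311.017673² + 39²) = √(96731.9927 + 1521) = √98252.9927 = 313.453334
L = 4.5 × 313.453334 = 1410.540004
V = π·3.5² × L = 38.484510 × 1410.540004 = 54283.940898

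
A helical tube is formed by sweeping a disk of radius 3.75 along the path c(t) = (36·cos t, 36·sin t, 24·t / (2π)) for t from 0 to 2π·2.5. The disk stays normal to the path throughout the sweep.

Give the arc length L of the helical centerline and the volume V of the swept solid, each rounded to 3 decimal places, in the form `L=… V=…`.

2πR = 2π·36 = 226.194671
per-turn = √(226.194671² + 24²) = √(51164.0292 + 576) = √51740.0292 = 227.464347
L = 2.5 × 227.464347 = 568.660868
V = π·3.75² × L = 44.178647 × 568.660868 = 25122.667567

L=568.661 V=25122.668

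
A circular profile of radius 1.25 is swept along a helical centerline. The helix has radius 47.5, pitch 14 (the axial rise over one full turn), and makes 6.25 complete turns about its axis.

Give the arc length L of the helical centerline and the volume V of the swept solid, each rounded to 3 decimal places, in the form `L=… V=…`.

2πR = 2π·47.5 = 298.451302
per-turn = √(298.451302² + 14²) = √(89073.1797 + 196) = √89269.1797 = 298.779483
L = 6.25 × 298.779483 = 1867.371771
V = π·1.25² × L = 4.908739 × 1867.371771 = 9166.439748

L=1867.372 V=9166.440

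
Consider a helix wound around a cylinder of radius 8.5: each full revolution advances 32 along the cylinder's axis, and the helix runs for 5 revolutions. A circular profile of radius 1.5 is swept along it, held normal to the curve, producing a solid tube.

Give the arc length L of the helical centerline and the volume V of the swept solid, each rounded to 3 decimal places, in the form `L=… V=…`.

L=311.300 V=2200.452

2πR = 2π·8.5 = 53.407075
per-turn = √(53.407075² + 32²) = √(2852.3157 + 1024) = √3876.3157 = 62.260065
L = 5 × 62.260065 = 311.300324
V = π·1.5² × L = 7.068583 × 311.300324 = 2200.452325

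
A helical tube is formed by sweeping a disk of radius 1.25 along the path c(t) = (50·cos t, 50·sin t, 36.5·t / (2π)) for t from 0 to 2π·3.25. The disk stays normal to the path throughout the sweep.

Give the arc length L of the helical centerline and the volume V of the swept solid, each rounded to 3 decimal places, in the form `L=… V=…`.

2πR = 2π·50 = 314.159265
per-turn = √(314.159265² + 36.5²) = √(98696.0440 + 1332.25) = √100028.2940 = 316.272500
L = 3.25 × 316.272500 = 1027.885624
V = π·1.25² × L = 4.908739 × 1027.885624 = 5045.621757

L=1027.886 V=5045.622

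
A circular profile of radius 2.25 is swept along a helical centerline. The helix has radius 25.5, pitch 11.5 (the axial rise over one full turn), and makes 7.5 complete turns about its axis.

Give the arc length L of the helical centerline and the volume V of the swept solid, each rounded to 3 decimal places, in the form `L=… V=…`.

L=1204.751 V=19160.729

2πR = 2π·25.5 = 160.221225
per-turn = √(160.221225² + 11.5²) = √(25670.8410 + 132.25) = √25803.0910 = 160.633406
L = 7.5 × 160.633406 = 1204.750543
V = π·2.25² × L = 15.904313 × 1204.750543 = 19160.729496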